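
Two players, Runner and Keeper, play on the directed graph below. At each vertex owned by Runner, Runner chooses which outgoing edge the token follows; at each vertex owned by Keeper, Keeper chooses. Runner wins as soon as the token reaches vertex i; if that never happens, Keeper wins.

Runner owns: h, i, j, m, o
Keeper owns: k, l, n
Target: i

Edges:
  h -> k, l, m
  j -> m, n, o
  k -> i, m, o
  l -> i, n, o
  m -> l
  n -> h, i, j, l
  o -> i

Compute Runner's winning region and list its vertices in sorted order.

A0 = {i}
A1: add {o} — o (Runner) has o→i.
A2: add {j} — j (Runner) has j→o.
A3 = A2; e.g. h (Runner) has no edge into A2. Fixed point.
Runner's winning region = {i, j, o}.

i, j, o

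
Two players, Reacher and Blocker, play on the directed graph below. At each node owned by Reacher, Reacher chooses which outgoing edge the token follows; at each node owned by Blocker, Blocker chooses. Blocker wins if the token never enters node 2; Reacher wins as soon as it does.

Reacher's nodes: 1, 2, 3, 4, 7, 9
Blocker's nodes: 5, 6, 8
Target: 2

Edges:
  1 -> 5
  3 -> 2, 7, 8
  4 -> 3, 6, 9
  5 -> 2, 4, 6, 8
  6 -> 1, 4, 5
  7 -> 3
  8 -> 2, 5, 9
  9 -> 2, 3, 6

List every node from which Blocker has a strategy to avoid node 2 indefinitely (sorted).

A0 = {2}
A1: add {3, 9} — 3 (Reacher) has 3→2; 9 (Reacher) has 9→2.
A2: add {4, 7} — 4 (Reacher) has 4→3; 7 (Reacher) has 7→3.
A3 = A2; e.g. 1 (Reacher) has no edge into A2. Fixed point.
Reacher's attractor = {2, 3, 4, 7, 9}; Blocker avoids the target exactly from the complement.

1, 5, 6, 8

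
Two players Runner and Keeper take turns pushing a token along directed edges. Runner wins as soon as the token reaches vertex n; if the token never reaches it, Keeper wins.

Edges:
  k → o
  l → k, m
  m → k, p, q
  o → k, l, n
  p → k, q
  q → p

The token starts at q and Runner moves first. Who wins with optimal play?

Track states (vertex, player-to-move).
A0 = {(n,Runner), (n,Keeper)}
A1: add {(o,Runner)}.
A2: add {(k,Keeper)}.
A3: add {(l,Runner), (m,Runner), (p,Runner)}.
A4: add {(q,Keeper)}.
A5 = A4; e.g. (k,Runner) stays out. (q,Runner) never enters ⇒ Keeper avoids the target.

Keeper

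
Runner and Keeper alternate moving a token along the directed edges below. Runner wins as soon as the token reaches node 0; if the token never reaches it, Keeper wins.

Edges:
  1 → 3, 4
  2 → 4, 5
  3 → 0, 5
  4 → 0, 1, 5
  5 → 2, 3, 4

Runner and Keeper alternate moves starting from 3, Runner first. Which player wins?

Runner

Track states (vertex, player-to-move).
A0 = {(0,Runner), (0,Keeper)}
A1: add {(3,Runner), (4,Runner)}.
(3,Runner) ∈ A1 ⇒ Runner forces the target.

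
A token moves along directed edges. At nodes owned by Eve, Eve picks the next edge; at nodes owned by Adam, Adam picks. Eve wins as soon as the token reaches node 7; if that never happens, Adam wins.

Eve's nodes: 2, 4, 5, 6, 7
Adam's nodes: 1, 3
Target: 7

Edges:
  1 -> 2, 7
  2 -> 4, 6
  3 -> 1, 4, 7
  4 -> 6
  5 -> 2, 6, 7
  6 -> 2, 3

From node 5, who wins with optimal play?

Eve

A0 = {7}
A1: add {5} — 5 (Eve) has 5→7.
A2 = A1; e.g. 1 (Adam) can still go to 2. Fixed point.
5 ∈ A1, so Eve can force the target.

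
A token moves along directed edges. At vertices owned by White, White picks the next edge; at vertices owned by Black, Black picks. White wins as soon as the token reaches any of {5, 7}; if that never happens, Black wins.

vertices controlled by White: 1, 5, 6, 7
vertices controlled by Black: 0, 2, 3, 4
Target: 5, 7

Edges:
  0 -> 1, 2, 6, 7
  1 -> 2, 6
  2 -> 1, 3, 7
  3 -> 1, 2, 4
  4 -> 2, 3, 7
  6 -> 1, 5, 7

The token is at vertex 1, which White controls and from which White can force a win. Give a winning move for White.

A0 = {5, 7}
A1: add {6} — 6 (White) has 6→5.
A2: add {1} — 1 (White) has 1→6.
A3 = A2; e.g. 0 (Black) can still go to 2. Fixed point.
From 1, successor 6 is in the attractor (rank 1); the other successor 2 is not.

6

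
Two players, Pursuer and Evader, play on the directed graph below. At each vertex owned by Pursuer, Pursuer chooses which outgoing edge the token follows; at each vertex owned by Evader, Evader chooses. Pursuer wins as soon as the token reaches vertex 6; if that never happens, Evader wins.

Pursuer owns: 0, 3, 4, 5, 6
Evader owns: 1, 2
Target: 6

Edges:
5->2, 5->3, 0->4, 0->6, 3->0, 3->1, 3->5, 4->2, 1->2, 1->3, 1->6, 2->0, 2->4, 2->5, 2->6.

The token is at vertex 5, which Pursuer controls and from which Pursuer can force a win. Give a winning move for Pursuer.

A0 = {6}
A1: add {0} — 0 (Pursuer) has 0→6.
A2: add {3} — 3 (Pursuer) has 3→0.
A3: add {5} — 5 (Pursuer) has 5→3.
A4 = A3; e.g. 1 (Evader) can still go to 2. Fixed point.
From 5, successor 3 is in the attractor (rank 2); the other successor 2 is not.

3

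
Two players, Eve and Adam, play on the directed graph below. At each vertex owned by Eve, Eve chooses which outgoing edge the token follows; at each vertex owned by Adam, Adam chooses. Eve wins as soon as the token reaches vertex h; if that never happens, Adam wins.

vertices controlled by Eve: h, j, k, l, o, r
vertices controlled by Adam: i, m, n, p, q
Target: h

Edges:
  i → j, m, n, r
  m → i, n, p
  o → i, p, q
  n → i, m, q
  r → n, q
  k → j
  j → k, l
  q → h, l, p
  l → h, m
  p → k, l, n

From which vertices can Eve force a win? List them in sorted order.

A0 = {h}
A1: add {l} — l (Eve) has l→h.
A2: add {j} — j (Eve) has j→l.
A3: add {k} — k (Eve) has k→j.
A4 = A3; e.g. i (Adam) can still go to m. Fixed point.
Eve's winning region = {h, j, k, l}.

h, j, k, l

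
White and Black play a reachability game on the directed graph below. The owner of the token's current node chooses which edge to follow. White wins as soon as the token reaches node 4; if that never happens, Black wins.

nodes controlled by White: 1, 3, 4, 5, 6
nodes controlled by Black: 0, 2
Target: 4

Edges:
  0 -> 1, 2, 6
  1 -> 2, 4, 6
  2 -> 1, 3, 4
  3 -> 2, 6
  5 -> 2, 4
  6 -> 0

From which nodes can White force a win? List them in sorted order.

1, 4, 5

A0 = {4}
A1: add {1, 5} — 1 (White) has 1→4; 5 (White) has 5→4.
A2 = A1; e.g. 0 (Black) can still go to 2. Fixed point.
White's winning region = {1, 4, 5}.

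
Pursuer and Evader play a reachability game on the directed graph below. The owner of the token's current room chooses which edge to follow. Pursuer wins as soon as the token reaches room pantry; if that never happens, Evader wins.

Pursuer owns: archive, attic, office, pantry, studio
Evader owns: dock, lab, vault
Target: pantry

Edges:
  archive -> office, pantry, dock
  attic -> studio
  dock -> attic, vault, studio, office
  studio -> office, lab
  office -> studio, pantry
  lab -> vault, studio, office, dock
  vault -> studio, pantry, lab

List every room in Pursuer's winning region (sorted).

A0 = {pantry}
A1: add {archive, office} — office (Pursuer) has office→pantry; archive (Pursuer) has archive→pantry.
A2: add {studio} — studio (Pursuer) has studio→office.
A3: add {attic} — attic (Pursuer) has attic→studio.
A4 = A3; e.g. vault (Evader) can still go to lab. Fixed point.
Pursuer's winning region = {archive, attic, office, pantry, studio}.

archive, attic, office, pantry, studio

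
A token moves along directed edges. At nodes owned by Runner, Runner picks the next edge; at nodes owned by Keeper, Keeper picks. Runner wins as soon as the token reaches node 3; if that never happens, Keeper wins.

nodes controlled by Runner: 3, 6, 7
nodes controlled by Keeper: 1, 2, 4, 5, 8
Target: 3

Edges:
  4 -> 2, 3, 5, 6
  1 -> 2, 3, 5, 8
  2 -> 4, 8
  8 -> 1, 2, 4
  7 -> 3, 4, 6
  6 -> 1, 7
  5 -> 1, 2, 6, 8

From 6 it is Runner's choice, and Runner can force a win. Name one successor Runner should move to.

7

A0 = {3}
A1: add {7} — 7 (Runner) has 7→3.
A2: add {6} — 6 (Runner) has 6→7.
A3 = A2; e.g. 1 (Keeper) can still go to 2. Fixed point.
From 6, successor 7 is in the attractor (rank 1); the other successor 1 is not.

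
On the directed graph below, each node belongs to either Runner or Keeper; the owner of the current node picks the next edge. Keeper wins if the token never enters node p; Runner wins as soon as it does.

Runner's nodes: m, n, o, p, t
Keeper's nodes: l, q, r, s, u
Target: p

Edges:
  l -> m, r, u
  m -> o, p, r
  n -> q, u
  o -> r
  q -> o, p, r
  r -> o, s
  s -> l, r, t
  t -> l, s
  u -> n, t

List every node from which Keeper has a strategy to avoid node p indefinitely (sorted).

l, n, o, q, r, s, t, u

A0 = {p}
A1: add {m} — m (Runner) has m→p.
A2 = A1; e.g. l (Keeper) can still go to r. Fixed point.
Runner's attractor = {m, p}; Keeper avoids the target exactly from the complement.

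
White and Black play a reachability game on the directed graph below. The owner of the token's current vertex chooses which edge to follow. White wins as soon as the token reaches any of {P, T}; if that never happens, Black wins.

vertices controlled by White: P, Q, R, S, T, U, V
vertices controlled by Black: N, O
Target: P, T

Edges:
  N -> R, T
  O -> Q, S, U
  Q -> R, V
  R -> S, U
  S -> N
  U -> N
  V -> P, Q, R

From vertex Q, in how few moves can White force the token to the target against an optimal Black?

2

A0 = {P, T}
A1: add {V} — V (White) has V→P.
A2: add {Q} — Q (White) has Q→V.
A3 = A2; e.g. N (Black) can still go to R. Fixed point.
Q enters the attractor at level 2, so White can force the target in 2 moves from there.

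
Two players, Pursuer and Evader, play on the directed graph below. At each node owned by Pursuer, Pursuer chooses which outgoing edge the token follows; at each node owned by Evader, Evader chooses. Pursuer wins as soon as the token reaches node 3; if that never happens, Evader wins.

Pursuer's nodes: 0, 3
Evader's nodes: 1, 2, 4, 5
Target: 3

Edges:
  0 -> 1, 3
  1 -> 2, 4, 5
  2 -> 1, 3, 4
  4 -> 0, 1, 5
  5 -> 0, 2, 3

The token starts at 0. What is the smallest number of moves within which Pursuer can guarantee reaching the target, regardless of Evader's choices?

A0 = {3}
A1: add {0} — 0 (Pursuer) has 0→3.
A2 = A1; e.g. 1 (Evader) can still go to 2. Fixed point.
0 enters the attractor at level 1, so Pursuer can force the target in 1 move from there.

1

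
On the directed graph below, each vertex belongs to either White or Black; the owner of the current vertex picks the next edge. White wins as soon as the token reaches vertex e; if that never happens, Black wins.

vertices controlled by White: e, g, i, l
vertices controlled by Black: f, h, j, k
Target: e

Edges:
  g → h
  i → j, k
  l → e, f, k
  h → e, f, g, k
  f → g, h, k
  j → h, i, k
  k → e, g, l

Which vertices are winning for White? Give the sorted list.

A0 = {e}
A1: add {l} — l (White) has l→e.
A2 = A1; e.g. f (Black) can still go to g. Fixed point.
White's winning region = {e, l}.

e, l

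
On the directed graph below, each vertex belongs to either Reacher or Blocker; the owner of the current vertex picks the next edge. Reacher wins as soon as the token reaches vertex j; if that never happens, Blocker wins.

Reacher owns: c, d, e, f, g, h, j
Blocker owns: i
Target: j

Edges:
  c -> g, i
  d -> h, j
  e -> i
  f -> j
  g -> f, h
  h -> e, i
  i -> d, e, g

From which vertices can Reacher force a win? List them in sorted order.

c, d, f, g, j

A0 = {j}
A1: add {d, f} — d (Reacher) has d→j; f (Reacher) has f→j.
A2: add {g} — g (Reacher) has g→f.
A3: add {c} — c (Reacher) has c→g.
A4 = A3; e.g. e (Reacher) has no edge into A3. Fixed point.
Reacher's winning region = {c, d, f, g, j}.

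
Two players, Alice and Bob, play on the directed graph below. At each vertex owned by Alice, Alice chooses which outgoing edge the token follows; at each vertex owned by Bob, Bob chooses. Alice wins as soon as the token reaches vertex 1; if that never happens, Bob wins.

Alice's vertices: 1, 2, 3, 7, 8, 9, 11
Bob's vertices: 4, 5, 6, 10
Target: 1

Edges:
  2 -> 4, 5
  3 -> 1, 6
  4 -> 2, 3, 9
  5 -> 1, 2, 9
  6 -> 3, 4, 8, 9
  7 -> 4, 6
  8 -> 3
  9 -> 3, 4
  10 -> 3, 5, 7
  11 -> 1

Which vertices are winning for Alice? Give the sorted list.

A0 = {1}
A1: add {3, 11} — 3 (Alice) has 3→1; 11 (Alice) has 11→1.
A2: add {8, 9} — 8 (Alice) has 8→3; 9 (Alice) has 9→3.
A3 = A2; e.g. 2 (Alice) has no edge into A2. Fixed point.
Alice's winning region = {1, 3, 8, 9, 11}.

1, 3, 8, 9, 11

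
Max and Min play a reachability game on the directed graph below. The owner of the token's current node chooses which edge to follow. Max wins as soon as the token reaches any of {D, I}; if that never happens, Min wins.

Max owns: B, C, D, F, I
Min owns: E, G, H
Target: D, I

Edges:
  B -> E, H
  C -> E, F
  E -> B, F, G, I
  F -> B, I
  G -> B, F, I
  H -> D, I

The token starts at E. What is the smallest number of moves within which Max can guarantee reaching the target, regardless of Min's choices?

A0 = {D, I}
A1: add {F, H} — F (Max) has F→I; H (Min): all of {D, I} already in.
A2: add {B, C} — B (Max) has B→H; C (Max) has C→F.
A3: add {G} — G (Min): all of {B, F, I} already in.
A4: add {E} — E (Min): all of {B, F, G, I} already in.
A4 = all vertices. Fixed point.
E enters the attractor at level 4, so Max can force the target in 4 moves from there.

4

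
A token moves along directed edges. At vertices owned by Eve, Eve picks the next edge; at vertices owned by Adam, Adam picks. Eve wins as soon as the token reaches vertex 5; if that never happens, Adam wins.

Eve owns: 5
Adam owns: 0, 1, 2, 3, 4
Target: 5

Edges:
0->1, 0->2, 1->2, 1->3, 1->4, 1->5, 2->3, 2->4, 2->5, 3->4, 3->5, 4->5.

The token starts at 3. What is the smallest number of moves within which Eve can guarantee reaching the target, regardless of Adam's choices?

2

A0 = {5}
A1: add {4} — 4 (Adam): all of {5} already in.
A2: add {3} — 3 (Adam): all of {4, 5} already in.
3 enters the attractor at level 2, so Eve can force the target in 2 moves from there.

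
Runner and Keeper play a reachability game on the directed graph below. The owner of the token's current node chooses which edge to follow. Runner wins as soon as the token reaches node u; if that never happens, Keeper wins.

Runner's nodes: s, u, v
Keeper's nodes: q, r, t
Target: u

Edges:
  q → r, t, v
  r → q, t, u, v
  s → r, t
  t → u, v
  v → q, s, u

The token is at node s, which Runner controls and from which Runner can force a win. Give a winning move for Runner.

A0 = {u}
A1: add {v} — v (Runner) has v→u.
A2: add {t} — t (Keeper): all of {u, v} already in.
A3: add {s} — s (Runner) has s→t.
A4 = A3; e.g. q (Keeper) can still go to r. Fixed point.
From s, successor t is in the attractor (rank 2); the other successor r is not.

t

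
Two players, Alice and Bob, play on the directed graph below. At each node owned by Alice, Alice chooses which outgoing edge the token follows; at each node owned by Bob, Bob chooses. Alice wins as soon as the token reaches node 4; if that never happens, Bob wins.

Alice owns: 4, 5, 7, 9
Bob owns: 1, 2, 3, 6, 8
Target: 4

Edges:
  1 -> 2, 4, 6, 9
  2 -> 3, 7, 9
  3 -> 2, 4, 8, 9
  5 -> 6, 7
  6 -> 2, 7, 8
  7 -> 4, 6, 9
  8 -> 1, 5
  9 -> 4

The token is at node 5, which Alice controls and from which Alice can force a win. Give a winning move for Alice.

7

A0 = {4}
A1: add {7, 9} — 7 (Alice) has 7→4; 9 (Alice) has 9→4.
A2: add {5} — 5 (Alice) has 5→7.
A3 = A2; e.g. 1 (Bob) can still go to 2. Fixed point.
From 5, successor 7 is in the attractor (rank 1); the other successor 6 is not.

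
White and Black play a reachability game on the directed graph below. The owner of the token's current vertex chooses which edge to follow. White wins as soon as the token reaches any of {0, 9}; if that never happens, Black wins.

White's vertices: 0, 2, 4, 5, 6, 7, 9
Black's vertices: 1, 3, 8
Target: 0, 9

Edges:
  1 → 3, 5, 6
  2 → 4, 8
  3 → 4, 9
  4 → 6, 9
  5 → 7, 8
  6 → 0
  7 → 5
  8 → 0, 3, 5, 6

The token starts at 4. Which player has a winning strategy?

A0 = {0, 9}
A1: add {4, 6} — 4 (White) has 4→9; 6 (White) has 6→0.
4 ∈ A1, so White can force the target.

White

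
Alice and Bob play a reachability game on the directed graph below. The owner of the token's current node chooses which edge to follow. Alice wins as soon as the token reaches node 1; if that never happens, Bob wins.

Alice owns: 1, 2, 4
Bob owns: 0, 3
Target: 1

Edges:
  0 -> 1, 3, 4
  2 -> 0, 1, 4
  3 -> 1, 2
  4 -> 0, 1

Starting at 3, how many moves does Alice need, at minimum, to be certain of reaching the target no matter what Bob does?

A0 = {1}
A1: add {2, 4} — 2 (Alice) has 2→1; 4 (Alice) has 4→1.
A2: add {3} — 3 (Bob): all of {1, 2} already in.
3 enters the attractor at level 2, so Alice can force the target in 2 moves from there.

2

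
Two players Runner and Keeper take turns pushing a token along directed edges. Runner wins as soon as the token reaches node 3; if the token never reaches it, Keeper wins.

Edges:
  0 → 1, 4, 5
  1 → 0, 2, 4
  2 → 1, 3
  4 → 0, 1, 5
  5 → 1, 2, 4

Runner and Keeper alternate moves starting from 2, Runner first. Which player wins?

Runner

Track states (vertex, player-to-move).
A0 = {(3,Runner), (3,Keeper)}
A1: add {(2,Runner)}.
(2,Runner) ∈ A1 ⇒ Runner forces the target.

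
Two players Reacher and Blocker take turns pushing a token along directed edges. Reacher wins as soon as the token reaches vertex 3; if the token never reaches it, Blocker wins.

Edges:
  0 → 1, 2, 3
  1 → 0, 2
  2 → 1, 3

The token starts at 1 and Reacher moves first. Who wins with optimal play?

Track states (vertex, player-to-move).
A0 = {(3,Reacher), (3,Blocker)}
A1: add {(0,Reacher), (2,Reacher)}.
A2: add {(1,Blocker)}.
A3 = A2; e.g. (0,Blocker) stays out. (1,Reacher) never enters ⇒ Blocker avoids the target.

Blocker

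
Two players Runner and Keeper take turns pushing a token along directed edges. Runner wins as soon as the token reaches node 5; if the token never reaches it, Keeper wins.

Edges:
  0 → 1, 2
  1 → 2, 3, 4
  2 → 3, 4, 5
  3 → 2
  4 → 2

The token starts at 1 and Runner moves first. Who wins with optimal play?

Track states (vertex, player-to-move).
A0 = {(5,Runner), (5,Keeper)}
A1: add {(2,Runner)}.
A2: add {(3,Keeper), (4,Keeper)}.
A3: add {(1,Runner)}.
(1,Runner) ∈ A3 ⇒ Runner forces the target.

Runner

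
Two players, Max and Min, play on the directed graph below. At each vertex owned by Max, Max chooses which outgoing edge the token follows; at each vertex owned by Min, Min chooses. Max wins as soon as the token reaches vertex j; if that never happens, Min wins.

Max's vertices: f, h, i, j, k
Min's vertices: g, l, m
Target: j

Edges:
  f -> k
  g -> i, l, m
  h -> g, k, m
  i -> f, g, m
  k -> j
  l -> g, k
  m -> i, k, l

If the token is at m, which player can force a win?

Min

A0 = {j}
A1: add {k} — k (Max) has k→j.
A2: add {f, h} — f (Max) has f→k; h (Max) has h→k.
A3: add {i} — i (Max) has i→f.
A4 = A3; e.g. g (Min) can still go to l. Fixed point.
m never enters the attractor, so Min can avoid the target forever.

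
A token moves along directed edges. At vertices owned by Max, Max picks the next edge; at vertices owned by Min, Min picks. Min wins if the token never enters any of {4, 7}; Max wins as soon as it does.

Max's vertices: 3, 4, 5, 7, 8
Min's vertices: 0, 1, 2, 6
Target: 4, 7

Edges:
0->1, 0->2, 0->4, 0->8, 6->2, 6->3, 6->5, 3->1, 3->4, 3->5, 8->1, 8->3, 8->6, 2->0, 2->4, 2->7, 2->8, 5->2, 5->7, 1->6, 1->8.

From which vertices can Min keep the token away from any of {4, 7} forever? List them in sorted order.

0, 1, 2, 6

A0 = {4, 7}
A1: add {3, 5} — 3 (Max) has 3→4; 5 (Max) has 5→7.
A2: add {8} — 8 (Max) has 8→3.
A3 = A2; e.g. 0 (Min) can still go to 1. Fixed point.
Max's attractor = {3, 4, 5, 7, 8}; Min avoids the target exactly from the complement.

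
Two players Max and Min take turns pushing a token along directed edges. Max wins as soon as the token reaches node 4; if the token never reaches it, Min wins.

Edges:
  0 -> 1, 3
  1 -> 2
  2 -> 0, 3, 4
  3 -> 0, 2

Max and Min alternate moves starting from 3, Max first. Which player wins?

Track states (vertex, player-to-move).
A0 = {(4,Max), (4,Min)}
A1: add {(2,Max)}.
A2: add {(1,Min)}.
A3: add {(0,Max)}.
A4: add {(3,Min)}.
A5 = A4; e.g. (0,Min) stays out. (3,Max) never enters ⇒ Min avoids the target.

Min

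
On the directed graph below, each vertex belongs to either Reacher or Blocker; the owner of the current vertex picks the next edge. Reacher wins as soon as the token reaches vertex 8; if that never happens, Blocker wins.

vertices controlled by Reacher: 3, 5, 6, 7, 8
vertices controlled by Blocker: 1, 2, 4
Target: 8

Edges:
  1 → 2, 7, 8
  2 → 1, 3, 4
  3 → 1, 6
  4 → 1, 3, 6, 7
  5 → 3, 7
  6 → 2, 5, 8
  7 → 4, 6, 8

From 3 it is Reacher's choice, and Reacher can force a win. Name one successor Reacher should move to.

6

A0 = {8}
A1: add {6, 7} — 6 (Reacher) has 6→8; 7 (Reacher) has 7→8.
A2: add {3, 5} — 3 (Reacher) has 3→6; 5 (Reacher) has 5→7.
A3 = A2; e.g. 1 (Blocker) can still go to 2. Fixed point.
From 3, successor 6 is in the attractor (rank 1); the other successor 1 is not.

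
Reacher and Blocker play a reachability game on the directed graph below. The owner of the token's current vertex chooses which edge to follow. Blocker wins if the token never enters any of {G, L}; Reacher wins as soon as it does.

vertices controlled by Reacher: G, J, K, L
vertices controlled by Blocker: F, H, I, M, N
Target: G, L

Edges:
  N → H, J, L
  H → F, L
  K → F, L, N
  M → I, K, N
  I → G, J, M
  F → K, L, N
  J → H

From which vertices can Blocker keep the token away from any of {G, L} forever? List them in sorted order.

F, H, I, J, M, N

A0 = {G, L}
A1: add {K} — K (Reacher) has K→L.
A2 = A1; e.g. F (Blocker) can still go to N. Fixed point.
Reacher's attractor = {G, K, L}; Blocker avoids the target exactly from the complement.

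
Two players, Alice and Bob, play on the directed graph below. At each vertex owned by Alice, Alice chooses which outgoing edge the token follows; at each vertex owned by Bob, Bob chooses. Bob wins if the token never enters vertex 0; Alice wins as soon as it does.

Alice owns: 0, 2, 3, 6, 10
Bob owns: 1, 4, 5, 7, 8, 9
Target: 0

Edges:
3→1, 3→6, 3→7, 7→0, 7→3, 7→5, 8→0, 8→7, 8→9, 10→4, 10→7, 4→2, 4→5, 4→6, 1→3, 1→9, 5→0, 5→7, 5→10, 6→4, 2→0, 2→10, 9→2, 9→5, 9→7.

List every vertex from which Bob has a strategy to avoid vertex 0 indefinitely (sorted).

1, 3, 4, 5, 6, 7, 8, 9, 10

A0 = {0}
A1: add {2} — 2 (Alice) has 2→0.
A2 = A1; e.g. 1 (Bob) can still go to 3. Fixed point.
Alice's attractor = {0, 2}; Bob avoids the target exactly from the complement.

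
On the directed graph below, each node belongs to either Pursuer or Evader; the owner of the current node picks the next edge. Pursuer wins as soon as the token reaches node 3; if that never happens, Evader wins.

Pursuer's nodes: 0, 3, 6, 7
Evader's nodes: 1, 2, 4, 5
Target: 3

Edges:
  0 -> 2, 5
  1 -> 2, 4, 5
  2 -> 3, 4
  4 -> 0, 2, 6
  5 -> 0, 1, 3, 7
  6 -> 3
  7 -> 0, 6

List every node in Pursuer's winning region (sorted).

A0 = {3}
A1: add {6} — 6 (Pursuer) has 6→3.
A2: add {7} — 7 (Pursuer) has 7→6.
A3 = A2; e.g. 0 (Pursuer) has no edge into A2. Fixed point.
Pursuer's winning region = {3, 6, 7}.

3, 6, 7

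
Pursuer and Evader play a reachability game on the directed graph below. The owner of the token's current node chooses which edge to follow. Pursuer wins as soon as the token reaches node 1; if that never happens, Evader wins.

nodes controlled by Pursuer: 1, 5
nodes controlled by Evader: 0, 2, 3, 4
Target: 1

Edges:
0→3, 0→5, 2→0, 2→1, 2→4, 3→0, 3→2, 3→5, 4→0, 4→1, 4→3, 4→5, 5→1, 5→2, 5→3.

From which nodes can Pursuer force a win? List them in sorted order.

A0 = {1}
A1: add {5} — 5 (Pursuer) has 5→1.
A2 = A1; e.g. 0 (Evader) can still go to 3. Fixed point.
Pursuer's winning region = {1, 5}.

1, 5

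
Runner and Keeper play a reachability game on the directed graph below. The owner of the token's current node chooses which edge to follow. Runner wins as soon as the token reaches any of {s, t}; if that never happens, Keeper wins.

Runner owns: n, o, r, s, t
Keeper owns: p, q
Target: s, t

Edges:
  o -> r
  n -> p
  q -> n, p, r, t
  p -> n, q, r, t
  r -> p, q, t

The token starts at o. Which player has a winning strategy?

A0 = {s, t}
A1: add {r} — r (Runner) has r→t.
A2: add {o} — o (Runner) has o→r.
A3 = A2; e.g. n (Runner) has no edge into A2. Fixed point.
o ∈ A2, so Runner can force the target.

Runner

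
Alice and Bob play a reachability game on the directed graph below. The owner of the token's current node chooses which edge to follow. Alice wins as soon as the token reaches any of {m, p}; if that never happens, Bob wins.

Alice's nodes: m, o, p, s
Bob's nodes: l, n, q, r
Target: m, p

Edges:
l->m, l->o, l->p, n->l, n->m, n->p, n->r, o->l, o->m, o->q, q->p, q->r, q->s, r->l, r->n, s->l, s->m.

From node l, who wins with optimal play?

Alice

A0 = {m, p}
A1: add {o, s} — o (Alice) has o→m; s (Alice) has s→m.
A2: add {l} — l (Bob): all of {m, o, p} already in.
A3 = A2; e.g. n (Bob) can still go to r. Fixed point.
l ∈ A2, so Alice can force the target.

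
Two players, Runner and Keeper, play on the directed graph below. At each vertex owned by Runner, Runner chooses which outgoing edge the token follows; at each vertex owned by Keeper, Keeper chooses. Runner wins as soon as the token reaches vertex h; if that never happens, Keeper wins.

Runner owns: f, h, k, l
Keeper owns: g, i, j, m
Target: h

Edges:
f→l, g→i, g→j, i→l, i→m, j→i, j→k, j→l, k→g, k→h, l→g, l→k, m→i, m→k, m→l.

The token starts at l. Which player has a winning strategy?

A0 = {h}
A1: add {k} — k (Runner) has k→h.
A2: add {l} — l (Runner) has l→k.
l ∈ A2, so Runner can force the target.

Runner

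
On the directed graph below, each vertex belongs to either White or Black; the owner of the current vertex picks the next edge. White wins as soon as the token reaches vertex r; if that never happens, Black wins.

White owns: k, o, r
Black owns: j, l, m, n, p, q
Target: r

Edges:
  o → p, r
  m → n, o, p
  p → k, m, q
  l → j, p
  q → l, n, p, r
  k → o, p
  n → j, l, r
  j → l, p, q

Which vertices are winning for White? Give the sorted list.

k, o, r

A0 = {r}
A1: add {o} — o (White) has o→r.
A2: add {k} — k (White) has k→o.
A3 = A2; e.g. j (Black) can still go to l. Fixed point.
White's winning region = {k, o, r}.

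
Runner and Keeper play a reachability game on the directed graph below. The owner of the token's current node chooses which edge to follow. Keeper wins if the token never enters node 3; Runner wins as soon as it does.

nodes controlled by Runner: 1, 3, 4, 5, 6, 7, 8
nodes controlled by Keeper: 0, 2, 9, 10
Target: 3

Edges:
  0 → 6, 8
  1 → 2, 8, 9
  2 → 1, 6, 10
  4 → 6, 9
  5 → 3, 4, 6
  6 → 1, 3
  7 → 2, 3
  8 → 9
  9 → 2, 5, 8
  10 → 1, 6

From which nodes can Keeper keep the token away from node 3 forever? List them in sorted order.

A0 = {3}
A1: add {5, 6, 7} — 5 (Runner) has 5→3; 6 (Runner) has 6→3; 7 (Runner) has 7→3.
A2: add {4} — 4 (Runner) has 4→6.
A3 = A2; e.g. 0 (Keeper) can still go to 8. Fixed point.
Runner's attractor = {3, 4, 5, 6, 7}; Keeper avoids the target exactly from the complement.

0, 1, 2, 8, 9, 10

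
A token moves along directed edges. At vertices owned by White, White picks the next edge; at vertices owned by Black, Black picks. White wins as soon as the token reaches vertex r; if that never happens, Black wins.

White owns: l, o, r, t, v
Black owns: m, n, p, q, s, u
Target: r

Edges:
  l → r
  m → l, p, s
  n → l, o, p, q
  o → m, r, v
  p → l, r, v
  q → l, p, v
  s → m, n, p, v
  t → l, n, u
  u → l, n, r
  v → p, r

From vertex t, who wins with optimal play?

White

A0 = {r}
A1: add {l, o, v} — l (White) has l→r; o (White) has o→r; v (White) has v→r.
A2: add {p, t} — p (Black): all of {l, r, v} already in; t (White) has t→l.
t ∈ A2, so White can force the target.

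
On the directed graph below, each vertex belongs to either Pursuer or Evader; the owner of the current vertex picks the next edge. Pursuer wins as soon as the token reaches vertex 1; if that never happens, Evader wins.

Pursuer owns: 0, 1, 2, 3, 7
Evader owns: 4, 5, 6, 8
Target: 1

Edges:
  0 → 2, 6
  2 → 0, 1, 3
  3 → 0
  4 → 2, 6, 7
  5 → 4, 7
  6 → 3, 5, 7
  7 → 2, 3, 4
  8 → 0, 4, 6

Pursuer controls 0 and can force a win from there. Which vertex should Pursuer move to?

A0 = {1}
A1: add {2} — 2 (Pursuer) has 2→1.
A2: add {0, 7} — 0 (Pursuer) has 0→2; 7 (Pursuer) has 7→2.
A3: add {3} — 3 (Pursuer) has 3→0.
A4 = A3; e.g. 4 (Evader) can still go to 6. Fixed point.
From 0, successor 2 is in the attractor (rank 1); the other successor 6 is not.

2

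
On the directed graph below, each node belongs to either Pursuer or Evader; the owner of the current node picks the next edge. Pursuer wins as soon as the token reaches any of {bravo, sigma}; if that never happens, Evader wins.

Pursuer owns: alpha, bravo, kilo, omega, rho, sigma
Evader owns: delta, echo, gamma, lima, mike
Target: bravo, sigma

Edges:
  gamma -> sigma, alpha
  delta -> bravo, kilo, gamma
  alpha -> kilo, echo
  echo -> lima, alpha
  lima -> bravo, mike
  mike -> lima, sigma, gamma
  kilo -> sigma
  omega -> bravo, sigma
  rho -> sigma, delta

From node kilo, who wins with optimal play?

Pursuer

A0 = {bravo, sigma}
A1: add {kilo, omega, rho} — kilo (Pursuer) has kilo→sigma; rho (Pursuer) has rho→sigma; omega (Pursuer) has omega→bravo.
kilo ∈ A1, so Pursuer can force the target.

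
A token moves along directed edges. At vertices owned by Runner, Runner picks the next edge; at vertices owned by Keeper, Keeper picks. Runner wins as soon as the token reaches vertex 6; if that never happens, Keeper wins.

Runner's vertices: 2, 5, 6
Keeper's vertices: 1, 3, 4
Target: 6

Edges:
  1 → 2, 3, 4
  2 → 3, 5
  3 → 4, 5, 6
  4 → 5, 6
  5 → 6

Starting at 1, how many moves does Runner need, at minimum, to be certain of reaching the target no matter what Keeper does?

4

A0 = {6}
A1: add {5} — 5 (Runner) has 5→6.
A2: add {2, 4} — 2 (Runner) has 2→5; 4 (Keeper): all of {5, 6} already in.
A3: add {3} — 3 (Keeper): all of {4, 5, 6} already in.
A4: add {1} — 1 (Keeper): all of {2, 3, 4} already in.
A4 = all vertices. Fixed point.
1 enters the attractor at level 4, so Runner can force the target in 4 moves from there.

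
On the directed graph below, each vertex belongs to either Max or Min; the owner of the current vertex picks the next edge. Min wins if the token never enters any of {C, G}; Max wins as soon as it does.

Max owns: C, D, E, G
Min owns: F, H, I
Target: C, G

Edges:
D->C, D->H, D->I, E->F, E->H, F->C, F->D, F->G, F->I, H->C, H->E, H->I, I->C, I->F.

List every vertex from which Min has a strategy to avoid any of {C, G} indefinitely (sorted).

A0 = {C, G}
A1: add {D} — D (Max) has D→C.
A2 = A1; e.g. E (Max) has no edge into A1. Fixed point.
Max's attractor = {C, D, G}; Min avoids the target exactly from the complement.

E, F, H, I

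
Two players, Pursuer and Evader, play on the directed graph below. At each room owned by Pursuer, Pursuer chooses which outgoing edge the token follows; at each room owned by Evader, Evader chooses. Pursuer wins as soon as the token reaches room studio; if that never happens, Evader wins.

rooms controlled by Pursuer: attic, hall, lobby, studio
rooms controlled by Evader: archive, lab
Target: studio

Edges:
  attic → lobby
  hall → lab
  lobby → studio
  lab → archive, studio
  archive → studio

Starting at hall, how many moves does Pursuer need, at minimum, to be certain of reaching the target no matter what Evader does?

3

A0 = {studio}
A1: add {archive, lobby} — lobby (Pursuer) has lobby→studio; archive (Evader): all of {studio} already in.
A2: add {attic, lab} — attic (Pursuer) has attic→lobby; lab (Evader): all of {archive, studio} already in.
A3: add {hall} — hall (Pursuer) has hall→lab.
A3 = all vertices. Fixed point.
hall enters the attractor at level 3, so Pursuer can force the target in 3 moves from there.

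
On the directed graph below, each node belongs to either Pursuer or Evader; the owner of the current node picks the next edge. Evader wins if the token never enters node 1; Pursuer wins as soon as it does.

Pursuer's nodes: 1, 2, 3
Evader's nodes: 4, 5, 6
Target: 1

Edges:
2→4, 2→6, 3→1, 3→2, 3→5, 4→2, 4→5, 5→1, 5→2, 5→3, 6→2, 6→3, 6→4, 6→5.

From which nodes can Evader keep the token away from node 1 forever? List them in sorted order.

A0 = {1}
A1: add {3} — 3 (Pursuer) has 3→1.
A2 = A1; e.g. 2 (Pursuer) has no edge into A1. Fixed point.
Pursuer's attractor = {1, 3}; Evader avoids the target exactly from the complement.

2, 4, 5, 6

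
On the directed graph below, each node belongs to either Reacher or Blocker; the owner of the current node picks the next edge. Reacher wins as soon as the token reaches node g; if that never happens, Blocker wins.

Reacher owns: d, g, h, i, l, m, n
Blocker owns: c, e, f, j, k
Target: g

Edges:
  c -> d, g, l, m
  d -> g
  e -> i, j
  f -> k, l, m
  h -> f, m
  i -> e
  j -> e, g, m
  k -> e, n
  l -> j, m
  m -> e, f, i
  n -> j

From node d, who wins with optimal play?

Reacher

A0 = {g}
A1: add {d} — d (Reacher) has d→g.
A2 = A1; e.g. c (Blocker) can still go to l. Fixed point.
d ∈ A1, so Reacher can force the target.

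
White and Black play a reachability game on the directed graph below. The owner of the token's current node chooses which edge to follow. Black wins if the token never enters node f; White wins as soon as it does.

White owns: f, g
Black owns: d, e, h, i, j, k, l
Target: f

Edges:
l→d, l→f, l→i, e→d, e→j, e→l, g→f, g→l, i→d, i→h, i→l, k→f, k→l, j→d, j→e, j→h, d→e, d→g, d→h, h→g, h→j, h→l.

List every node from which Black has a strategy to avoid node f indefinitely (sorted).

A0 = {f}
A1: add {g} — g (White) has g→f.
A2 = A1; e.g. d (Black) can still go to e. Fixed point.
White's attractor = {f, g}; Black avoids the target exactly from the complement.

d, e, h, i, j, k, l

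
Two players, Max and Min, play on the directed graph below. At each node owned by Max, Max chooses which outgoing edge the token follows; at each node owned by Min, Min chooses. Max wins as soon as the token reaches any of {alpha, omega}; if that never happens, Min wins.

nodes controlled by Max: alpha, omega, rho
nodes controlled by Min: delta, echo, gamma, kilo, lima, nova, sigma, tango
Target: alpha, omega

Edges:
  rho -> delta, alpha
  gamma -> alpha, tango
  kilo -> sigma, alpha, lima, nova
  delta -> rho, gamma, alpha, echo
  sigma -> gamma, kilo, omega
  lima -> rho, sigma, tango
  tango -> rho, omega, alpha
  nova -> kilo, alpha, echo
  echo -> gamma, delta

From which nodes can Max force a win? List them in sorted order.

alpha, gamma, omega, rho, tango

A0 = {alpha, omega}
A1: add {rho} — rho (Max) has rho→alpha.
A2: add {tango} — tango (Min): all of {rho, omega, alpha} already in.
A3: add {gamma} — gamma (Min): all of {alpha, tango} already in.
A4 = A3; e.g. kilo (Min) can still go to sigma. Fixed point.
Max's winning region = {alpha, gamma, omega, rho, tango}.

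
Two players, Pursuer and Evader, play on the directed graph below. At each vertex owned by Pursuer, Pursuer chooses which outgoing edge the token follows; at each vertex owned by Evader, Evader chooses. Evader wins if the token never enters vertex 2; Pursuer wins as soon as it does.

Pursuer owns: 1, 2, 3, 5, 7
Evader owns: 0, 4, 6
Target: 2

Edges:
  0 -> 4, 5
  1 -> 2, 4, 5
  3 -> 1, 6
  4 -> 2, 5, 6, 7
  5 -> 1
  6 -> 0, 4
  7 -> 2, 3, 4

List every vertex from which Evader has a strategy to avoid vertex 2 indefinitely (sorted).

0, 4, 6

A0 = {2}
A1: add {1, 7} — 1 (Pursuer) has 1→2; 7 (Pursuer) has 7→2.
A2: add {3, 5} — 3 (Pursuer) has 3→1; 5 (Pursuer) has 5→1.
A3 = A2; e.g. 0 (Evader) can still go to 4. Fixed point.
Pursuer's attractor = {1, 2, 3, 5, 7}; Evader avoids the target exactly from the complement.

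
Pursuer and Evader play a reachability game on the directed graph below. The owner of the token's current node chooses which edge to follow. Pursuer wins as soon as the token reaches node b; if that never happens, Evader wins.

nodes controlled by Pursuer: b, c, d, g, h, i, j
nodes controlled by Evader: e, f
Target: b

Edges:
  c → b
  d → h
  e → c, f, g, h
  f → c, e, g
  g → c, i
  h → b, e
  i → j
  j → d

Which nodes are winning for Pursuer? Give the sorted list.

b, c, d, g, h, i, j

A0 = {b}
A1: add {c, h} — c (Pursuer) has c→b; h (Pursuer) has h→b.
A2: add {d, g} — d (Pursuer) has d→h; g (Pursuer) has g→c.
A3: add {j} — j (Pursuer) has j→d.
A4: add {i} — i (Pursuer) has i→j.
A5 = A4; e.g. e (Evader) can still go to f. Fixed point.
Pursuer's winning region = {b, c, d, g, h, i, j}.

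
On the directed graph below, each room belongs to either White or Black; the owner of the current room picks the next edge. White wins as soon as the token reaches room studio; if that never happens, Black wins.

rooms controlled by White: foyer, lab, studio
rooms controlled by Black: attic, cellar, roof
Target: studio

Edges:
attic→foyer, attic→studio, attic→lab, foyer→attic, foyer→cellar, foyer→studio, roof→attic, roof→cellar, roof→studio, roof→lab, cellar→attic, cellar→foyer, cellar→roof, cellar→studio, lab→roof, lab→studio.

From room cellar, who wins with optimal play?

A0 = {studio}
A1: add {foyer, lab} — foyer (White) has foyer→studio; lab (White) has lab→studio.
A2: add {attic} — attic (Black): all of {foyer, studio, lab} already in.
A3 = A2; e.g. roof (Black) can still go to cellar. Fixed point.
cellar never enters the attractor, so Black can avoid the target forever.

Black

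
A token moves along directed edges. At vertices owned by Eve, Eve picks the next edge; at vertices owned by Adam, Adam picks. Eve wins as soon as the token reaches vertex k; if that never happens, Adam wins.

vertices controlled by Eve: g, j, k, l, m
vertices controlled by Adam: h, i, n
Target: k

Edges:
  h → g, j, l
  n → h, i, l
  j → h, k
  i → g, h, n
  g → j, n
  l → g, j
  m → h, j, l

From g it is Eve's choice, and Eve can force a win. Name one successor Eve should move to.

A0 = {k}
A1: add {j} — j (Eve) has j→k.
A2: add {g, l, m} — g (Eve) has g→j; l (Eve) has l→j; m (Eve) has m→j.
A3: add {h} — h (Adam): all of {g, j, l} already in.
A4 = A3; e.g. i (Adam) can still go to n. Fixed point.
From g, successor j is in the attractor (rank 1); the other successor n is not.

j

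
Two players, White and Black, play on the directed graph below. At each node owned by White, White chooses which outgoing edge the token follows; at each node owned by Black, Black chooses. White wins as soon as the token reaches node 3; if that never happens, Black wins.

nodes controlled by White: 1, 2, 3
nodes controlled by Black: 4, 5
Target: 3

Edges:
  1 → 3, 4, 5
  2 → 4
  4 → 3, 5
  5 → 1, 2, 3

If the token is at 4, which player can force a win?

A0 = {3}
A1: add {1} — 1 (White) has 1→3.
A2 = A1; e.g. 2 (White) has no edge into A1. Fixed point.
4 never enters the attractor, so Black can avoid the target forever.

Black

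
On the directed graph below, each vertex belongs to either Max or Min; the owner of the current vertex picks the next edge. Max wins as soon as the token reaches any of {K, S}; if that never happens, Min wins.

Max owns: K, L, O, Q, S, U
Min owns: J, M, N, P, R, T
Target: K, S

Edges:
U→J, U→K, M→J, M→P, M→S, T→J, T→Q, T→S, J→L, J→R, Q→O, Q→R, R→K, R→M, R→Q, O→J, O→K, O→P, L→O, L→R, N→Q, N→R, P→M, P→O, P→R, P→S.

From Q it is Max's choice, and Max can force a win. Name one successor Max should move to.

A0 = {K, S}
A1: add {O, U} — O (Max) has O→K; U (Max) has U→K.
A2: add {L, Q} — L (Max) has L→O; Q (Max) has Q→O.
A3 = A2; e.g. J (Min) can still go to R. Fixed point.
From Q, successor O is in the attractor (rank 1); the other successor R is not.

O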